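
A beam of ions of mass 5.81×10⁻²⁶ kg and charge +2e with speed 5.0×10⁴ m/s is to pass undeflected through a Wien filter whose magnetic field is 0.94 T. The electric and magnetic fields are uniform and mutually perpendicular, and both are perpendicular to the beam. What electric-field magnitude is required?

For straight-line motion qE = qvB, so E = vB.
E = 5.0×10⁴ × 0.94 = 4.7×10⁴ V/m.

E = 4.7×10⁴ V/m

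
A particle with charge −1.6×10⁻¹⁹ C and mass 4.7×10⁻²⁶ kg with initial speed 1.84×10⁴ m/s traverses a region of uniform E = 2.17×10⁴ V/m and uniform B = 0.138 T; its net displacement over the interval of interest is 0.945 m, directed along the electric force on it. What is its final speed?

v_f ≈ 3.74×10⁵ m/s

B does no work; ΔKE = |q|E d.
½mv_f² = ½mv₀² + |q|Ed = ½(4.7×10⁻²⁶)(1.84×10⁴)² + (1.6×10⁻¹⁹)(2.17×10⁴)(0.945) ≈ 7.956×10⁻¹⁸ J + 3.281×10⁻¹⁵ J ≈ 3.289×10⁻¹⁵ J.
v_f = √(2·3.289×10⁻¹⁵/4.7×10⁻²⁶) ≈ 3.74×10⁵ m/s.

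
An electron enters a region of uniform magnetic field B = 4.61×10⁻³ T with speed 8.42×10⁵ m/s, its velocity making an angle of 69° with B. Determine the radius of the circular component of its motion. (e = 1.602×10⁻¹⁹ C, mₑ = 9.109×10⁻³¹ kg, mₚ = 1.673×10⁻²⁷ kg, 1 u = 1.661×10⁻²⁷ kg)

r ≈ 9.70×10⁻⁴ m

v⊥ = v sinθ = 8.42×10⁵·sin69° ≈ 7.861×10⁵ m/s.
r = m v⊥/(|q|B) = (9.109×10⁻³¹)(7.861×10⁵)/((1.602×10⁻¹⁹)(4.61×10⁻³)) ≈ 9.70×10⁻⁴ m.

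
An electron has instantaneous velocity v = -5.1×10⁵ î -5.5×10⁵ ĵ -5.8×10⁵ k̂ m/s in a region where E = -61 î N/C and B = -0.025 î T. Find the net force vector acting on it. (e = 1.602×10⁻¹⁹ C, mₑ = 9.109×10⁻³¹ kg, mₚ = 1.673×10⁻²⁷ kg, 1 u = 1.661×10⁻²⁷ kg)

v×B = (0, 1.45×10⁴, -1.38×10⁴) N/C.
E + v×B = (-61.0, 1.45×10⁴, -1.38×10⁴) N/C.
F = q(E + v×B) = (−1.602×10⁻¹⁹ C)·(-61.0, 1.45×10⁴, -1.38×10⁴) = (9.77×10⁻¹⁸, -2.32×10⁻¹⁵, 2.20×10⁻¹⁵) N.

F ≈ (9.77×10⁻¹⁸, -2.32×10⁻¹⁵, 2.20×10⁻¹⁵) N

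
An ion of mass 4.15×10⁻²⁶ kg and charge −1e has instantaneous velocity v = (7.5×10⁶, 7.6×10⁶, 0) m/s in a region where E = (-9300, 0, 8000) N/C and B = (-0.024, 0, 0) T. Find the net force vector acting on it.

v×B = (0, 0, 1.82×10⁵) N/C.
E + v×B = (-9300, 0, 1.90×10⁵) N/C.
F = q(E + v×B) = (−1.602×10⁻¹⁹ C)·(-9300, 0, 1.90×10⁵) = (1.49×10⁻¹⁵, 0, -3.05×10⁻¹⁴) N.

F ≈ (1.49×10⁻¹⁵, 0, -3.05×10⁻¹⁴) N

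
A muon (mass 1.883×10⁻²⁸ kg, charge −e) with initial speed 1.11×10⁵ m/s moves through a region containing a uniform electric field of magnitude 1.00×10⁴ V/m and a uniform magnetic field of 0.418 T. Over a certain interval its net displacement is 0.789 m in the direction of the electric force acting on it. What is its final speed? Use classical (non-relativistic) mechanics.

v_f ≈ 3.67×10⁶ m/s

B does no work; ΔKE = |q|E d.
½mv_f² = ½mv₀² + |q|Ed = ½(1.883×10⁻²⁸)(1.11×10⁵)² + (1.602×10⁻¹⁹)(1.00×10⁴)(0.789) ≈ 1.160×10⁻¹⁸ J + 1.264×10⁻¹⁵ J ≈ 1.265×10⁻¹⁵ J.
v_f = √(2·1.265×10⁻¹⁵/1.883×10⁻²⁸) ≈ 3.67×10⁶ m/s.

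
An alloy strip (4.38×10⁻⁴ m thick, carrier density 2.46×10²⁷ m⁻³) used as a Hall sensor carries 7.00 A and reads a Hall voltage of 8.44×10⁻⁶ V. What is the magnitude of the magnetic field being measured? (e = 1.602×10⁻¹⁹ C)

B ≈ 0.208 T

From V_H = IB/(n e t), B = V_H n e t / I.
B = (8.44×10⁻⁶)(2.46×10²⁷)(1.602×10⁻¹⁹)(4.38×10⁻⁴)/7.00 ≈ 0.208 T.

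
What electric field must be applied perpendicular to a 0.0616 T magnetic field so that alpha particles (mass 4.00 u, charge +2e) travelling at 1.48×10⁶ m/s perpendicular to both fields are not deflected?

E = 9.12×10⁴ V/m

For straight-line motion qE = qvB, so E = vB.
E = 1.48×10⁶ × 0.0616 = 9.12×10⁴ V/m.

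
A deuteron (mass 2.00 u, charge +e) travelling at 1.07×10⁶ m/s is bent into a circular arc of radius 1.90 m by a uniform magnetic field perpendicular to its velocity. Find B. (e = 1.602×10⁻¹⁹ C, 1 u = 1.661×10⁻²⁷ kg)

From |q|vB = mv²/r, B = mv/(|q|r).
B = (3.322×10⁻²⁷)(1.07×10⁶)/((1.602×10⁻¹⁹)(1.90)) ≈ 0.0117 T.

B ≈ 0.0117 T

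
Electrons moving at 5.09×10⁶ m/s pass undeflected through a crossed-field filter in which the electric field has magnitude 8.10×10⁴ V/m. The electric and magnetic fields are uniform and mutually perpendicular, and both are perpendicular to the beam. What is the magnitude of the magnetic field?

B = 0.0159 T

Balance of forces in the selector: qE = qvB ⇒ B = E/v.
B = 8.10×10⁴/5.09×10⁶ = 0.0159 T.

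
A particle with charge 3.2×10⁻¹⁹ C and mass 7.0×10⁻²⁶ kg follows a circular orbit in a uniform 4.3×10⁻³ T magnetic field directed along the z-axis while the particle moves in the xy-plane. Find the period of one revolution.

T ≈ 3.2×10⁻⁴ s

The cyclotron period depends only on m, q, B: T = 2πm/(|q|B).
T = 2π(7.0×10⁻²⁶)/((3.2×10⁻¹⁹)(4.3×10⁻³)) ≈ 3.2×10⁻⁴ s.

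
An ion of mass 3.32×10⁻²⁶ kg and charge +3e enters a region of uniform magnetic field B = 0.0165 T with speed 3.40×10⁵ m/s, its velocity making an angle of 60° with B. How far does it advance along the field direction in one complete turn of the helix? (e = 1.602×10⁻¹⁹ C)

p ≈ 4.47 m

v∥ = v cosθ = 3.40×10⁵·cos60° ≈ 1.700×10⁵ m/s.
T = 2πm/(|q|B) = 2π(3.32×10⁻²⁶)/((4.806×10⁻¹⁹)(0.0165)) ≈ 2.631×10⁻⁵ s.
pitch = v∥ T = (1.700×10⁵)(2.631×10⁻⁵) ≈ 4.47 m.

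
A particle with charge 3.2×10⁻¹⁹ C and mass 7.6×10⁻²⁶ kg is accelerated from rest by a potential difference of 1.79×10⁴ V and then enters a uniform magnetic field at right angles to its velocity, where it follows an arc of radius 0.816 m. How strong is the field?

v = √(2|q|V/m) = √(2·3.2×10⁻¹⁹·1.79×10⁴/7.6×10⁻²⁶) ≈ 3.882×10⁵ m/s.
B = mv/(|q|r) = (7.6×10⁻²⁶)(3.882×10⁵)/((3.2×10⁻¹⁹)(0.816)) ≈ 0.113 T.

B ≈ 0.113 T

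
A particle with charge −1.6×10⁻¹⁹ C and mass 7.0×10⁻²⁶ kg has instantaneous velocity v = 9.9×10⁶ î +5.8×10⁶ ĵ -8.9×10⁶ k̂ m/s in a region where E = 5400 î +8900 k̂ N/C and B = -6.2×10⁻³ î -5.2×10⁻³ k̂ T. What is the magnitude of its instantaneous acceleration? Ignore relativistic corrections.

|a| ≈ 2.70×10¹¹ m/s²

v×B = (-3.02×10⁴, 1.07×10⁵, 3.60×10⁴) N/C.
E + v×B = (-2.48×10⁴, 1.07×10⁵, 4.49×10⁴) N/C.
F = q(E + v×B) = (−1.6×10⁻¹⁹ C)·(-2.48×10⁴, 1.07×10⁵, 4.49×10⁴) = (3.96×10⁻¹⁵, -1.71×10⁻¹⁴, -7.18×10⁻¹⁵) N.
|a| = |F|/m = 1.893×10⁻¹⁴/7.0×10⁻²⁶ ≈ 2.70×10¹¹ m/s².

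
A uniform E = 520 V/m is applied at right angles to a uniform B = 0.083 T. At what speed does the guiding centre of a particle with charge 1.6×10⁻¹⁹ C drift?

v_d ≈ 6300 m/s

The steady drift has the magnetic force balancing the electric force, so v_d = E/B.
v_d = 520/0.083 = 6300 m/s.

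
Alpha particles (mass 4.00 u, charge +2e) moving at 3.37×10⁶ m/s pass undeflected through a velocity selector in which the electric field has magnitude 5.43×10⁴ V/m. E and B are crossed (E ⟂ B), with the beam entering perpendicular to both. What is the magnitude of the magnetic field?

B = 0.0161 T

Balance of forces in the selector: qE = qvB ⇒ B = E/v.
B = 5.43×10⁴/3.37×10⁶ = 0.0161 T.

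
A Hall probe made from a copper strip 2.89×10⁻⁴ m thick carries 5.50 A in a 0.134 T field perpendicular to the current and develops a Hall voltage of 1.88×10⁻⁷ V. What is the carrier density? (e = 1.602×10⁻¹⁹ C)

From V_H = IB/(n e t), n = IB/(V_H e t).
n = (5.50)(0.134)/((1.88×10⁻⁷)(1.602×10⁻¹⁹)(2.89×10⁻⁴)) ≈ 8.47×10²⁸ m⁻³.

n ≈ 8.47×10²⁸ m⁻³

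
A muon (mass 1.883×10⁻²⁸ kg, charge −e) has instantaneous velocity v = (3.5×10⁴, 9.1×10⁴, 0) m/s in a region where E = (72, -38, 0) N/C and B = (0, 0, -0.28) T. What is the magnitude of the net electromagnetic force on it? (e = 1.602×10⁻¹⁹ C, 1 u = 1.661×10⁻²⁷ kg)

v×B = (-2.55×10⁴, 9800, 0) N/C.
E + v×B = (-2.54×10⁴, 9760, 0) N/C.
F = q(E + v×B) = (−1.602×10⁻¹⁹ C)·(-2.54×10⁴, 9760, 0) = (4.07×10⁻¹⁵, -1.56×10⁻¹⁵, 0) N.
|F| = 4.36×10⁻¹⁵ N.

|F| ≈ 4.36×10⁻¹⁵ N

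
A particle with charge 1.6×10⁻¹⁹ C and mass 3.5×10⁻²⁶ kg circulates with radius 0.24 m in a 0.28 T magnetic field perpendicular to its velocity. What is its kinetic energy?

KE ≈ 1.7×10⁻¹⁵ J

v = |q|Br/m, then KE = ½mv² = (qBr)²/(2m).
v = (1.6×10⁻¹⁹)(0.28)(0.24)/3.5×10⁻²⁶ ≈ 3.072×10⁵ m/s.
KE = ½(3.5×10⁻²⁶)(3.072×10⁵)² ≈ 1.7×10⁻¹⁵ J.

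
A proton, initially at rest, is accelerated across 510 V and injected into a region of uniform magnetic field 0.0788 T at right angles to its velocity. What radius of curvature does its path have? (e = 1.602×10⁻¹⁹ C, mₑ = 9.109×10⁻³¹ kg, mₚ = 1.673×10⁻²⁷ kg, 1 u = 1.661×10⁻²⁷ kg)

Acceleration: |q|V = ½mv² ⇒ v = √(2|q|V/m) = √(2·1.602×10⁻¹⁹·510/1.673×10⁻²⁷) ≈ 3.125×10⁵ m/s.
In the field: r = mv/(|q|B) = (1.673×10⁻²⁷)(3.125×10⁵)/((1.602×10⁻¹⁹)(0.0788)) ≈ 0.0414 m.

r ≈ 0.0414 m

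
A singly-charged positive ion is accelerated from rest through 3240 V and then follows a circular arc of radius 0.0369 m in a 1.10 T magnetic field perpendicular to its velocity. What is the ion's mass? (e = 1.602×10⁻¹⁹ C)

Combine |q|V = ½mv² and r = mv/(|q|B): eliminate v to get m = qB²r²/(2V).
m = (1.602×10⁻¹⁹)(1.10)²(0.0369)²/(2·3240) ≈ 4.07×10⁻²⁶ kg.

m ≈ 4.07×10⁻²⁶ kg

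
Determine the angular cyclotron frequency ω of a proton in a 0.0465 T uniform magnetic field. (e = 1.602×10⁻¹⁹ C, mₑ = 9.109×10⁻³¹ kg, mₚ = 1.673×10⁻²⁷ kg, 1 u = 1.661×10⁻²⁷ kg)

ω ≈ 4.45×10⁶ rad/s

ω = |q|B/m.
ω = (1.602×10⁻¹⁹)(0.0465)/1.673×10⁻²⁷ ≈ 4.45×10⁶ rad/s.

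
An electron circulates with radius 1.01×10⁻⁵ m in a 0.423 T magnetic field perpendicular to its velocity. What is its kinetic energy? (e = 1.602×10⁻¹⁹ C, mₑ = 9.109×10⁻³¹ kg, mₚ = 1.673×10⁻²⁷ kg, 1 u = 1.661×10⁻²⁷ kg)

KE ≈ 1.61 eV

v = |q|Br/m, then KE = ½mv² = (qBr)²/(2m).
v = (1.602×10⁻¹⁹)(0.423)(1.01×10⁻⁵)/9.109×10⁻³¹ ≈ 7.514×10⁵ m/s.
KE = ½(9.109×10⁻³¹)(7.514×10⁵)² ≈ 2.57×10⁻¹⁹ J = 1.61 eV.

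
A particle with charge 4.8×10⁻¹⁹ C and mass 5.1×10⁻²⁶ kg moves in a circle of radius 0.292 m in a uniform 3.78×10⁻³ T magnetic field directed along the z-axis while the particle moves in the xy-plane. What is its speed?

From |q|vB = mv²/r, v = |q|Br/m.
v = (4.8×10⁻¹⁹)(3.78×10⁻³)(0.292)/5.1×10⁻²⁶ ≈ 1.04×10⁴ m/s.

v ≈ 1.04×10⁴ m/s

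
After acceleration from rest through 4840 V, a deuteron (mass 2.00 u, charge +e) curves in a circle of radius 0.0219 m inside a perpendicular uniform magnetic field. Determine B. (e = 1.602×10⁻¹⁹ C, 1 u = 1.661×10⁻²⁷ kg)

B ≈ 0.647 T

v = √(2|q|V/m) = √(2·1.602×10⁻¹⁹·4840/3.322×10⁻²⁷) ≈ 6.832×10⁵ m/s.
B = mv/(|q|r) = (3.322×10⁻²⁷)(6.832×10⁵)/((1.602×10⁻¹⁹)(0.0219)) ≈ 0.647 T.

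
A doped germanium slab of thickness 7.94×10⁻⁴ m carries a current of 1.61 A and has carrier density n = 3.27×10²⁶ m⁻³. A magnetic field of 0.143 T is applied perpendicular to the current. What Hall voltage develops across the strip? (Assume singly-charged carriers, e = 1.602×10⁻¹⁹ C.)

V_H = IB/(n e t).
V_H = (1.61)(0.143)/((3.27×10²⁶)(1.602×10⁻¹⁹)(7.94×10⁻⁴)) ≈ 5.54×10⁻⁶ V.

V_H ≈ 5.54×10⁻⁶ V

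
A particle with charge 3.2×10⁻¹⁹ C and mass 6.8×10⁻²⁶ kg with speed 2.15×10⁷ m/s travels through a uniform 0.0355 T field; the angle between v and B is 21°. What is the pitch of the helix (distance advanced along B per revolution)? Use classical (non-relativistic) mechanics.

p ≈ 755 m

v∥ = v cosθ = 2.15×10⁷·cos21° ≈ 2.007×10⁷ m/s.
T = 2πm/(|q|B) = 2π(6.8×10⁻²⁶)/((3.2×10⁻¹⁹)(0.0355)) ≈ 3.761×10⁻⁵ s.
pitch = v∥ T = (2.007×10⁷)(3.761×10⁻⁵) ≈ 755 m.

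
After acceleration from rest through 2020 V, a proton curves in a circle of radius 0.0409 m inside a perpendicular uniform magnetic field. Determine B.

B ≈ 0.159 T

v = √(2|q|V/m) = √(2·1.602×10⁻¹⁹·2020/1.673×10⁻²⁷) ≈ 6.220×10⁵ m/s.
B = mv/(|q|r) = (1.673×10⁻²⁷)(6.220×10⁵)/((1.602×10⁻¹⁹)(0.0409)) ≈ 0.159 T.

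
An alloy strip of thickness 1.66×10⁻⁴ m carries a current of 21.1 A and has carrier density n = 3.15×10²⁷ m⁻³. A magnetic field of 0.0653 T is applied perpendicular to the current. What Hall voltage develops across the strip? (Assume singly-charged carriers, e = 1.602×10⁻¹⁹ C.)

V_H ≈ 1.64×10⁻⁵ V

V_H = IB/(n e t).
V_H = (21.1)(0.0653)/((3.15×10²⁷)(1.602×10⁻¹⁹)(1.66×10⁻⁴)) ≈ 1.64×10⁻⁵ V.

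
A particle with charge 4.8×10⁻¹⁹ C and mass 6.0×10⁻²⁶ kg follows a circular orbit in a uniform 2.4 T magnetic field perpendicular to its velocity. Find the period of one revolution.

T ≈ 3.3×10⁻⁷ s

The cyclotron period depends only on m, q, B: T = 2πm/(|q|B).
T = 2π(6.0×10⁻²⁶)/((4.8×10⁻¹⁹)(2.4)) ≈ 3.3×10⁻⁷ s.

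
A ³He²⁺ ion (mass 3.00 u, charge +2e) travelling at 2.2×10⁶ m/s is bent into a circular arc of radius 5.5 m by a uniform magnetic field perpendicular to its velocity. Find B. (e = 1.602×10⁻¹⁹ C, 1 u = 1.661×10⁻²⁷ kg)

From |q|vB = mv²/r, B = mv/(|q|r).
B = (4.983×10⁻²⁷)(2.2×10⁶)/((3.204×10⁻¹⁹)(5.5)) ≈ 6.2×10⁻³ T.

B ≈ 6.2×10⁻³ T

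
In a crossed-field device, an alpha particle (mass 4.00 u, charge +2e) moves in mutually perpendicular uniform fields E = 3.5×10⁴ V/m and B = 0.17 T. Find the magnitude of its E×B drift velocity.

v_d ≈ 2.1×10⁵ m/s

The steady drift has the magnetic force balancing the electric force, so v_d = E/B.
v_d = 3.5×10⁴/0.17 = 2.1×10⁵ m/s.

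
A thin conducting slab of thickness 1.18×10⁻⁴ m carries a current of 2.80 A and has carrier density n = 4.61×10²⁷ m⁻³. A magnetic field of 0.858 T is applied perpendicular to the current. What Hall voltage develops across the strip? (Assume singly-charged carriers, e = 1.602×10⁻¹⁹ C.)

V_H ≈ 2.76×10⁻⁵ V

V_H = IB/(n e t).
V_H = (2.80)(0.858)/((4.61×10²⁷)(1.602×10⁻¹⁹)(1.18×10⁻⁴)) ≈ 2.76×10⁻⁵ V.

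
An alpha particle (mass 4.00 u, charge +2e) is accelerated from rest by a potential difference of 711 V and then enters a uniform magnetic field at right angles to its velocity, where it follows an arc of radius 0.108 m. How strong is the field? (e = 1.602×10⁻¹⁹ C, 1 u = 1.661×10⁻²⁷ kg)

B ≈ 0.0503 T

v = √(2|q|V/m) = √(2·3.204×10⁻¹⁹·711/6.644×10⁻²⁷) ≈ 2.619×10⁵ m/s.
B = mv/(|q|r) = (6.644×10⁻²⁷)(2.619×10⁵)/((3.204×10⁻¹⁹)(0.108)) ≈ 0.0503 T.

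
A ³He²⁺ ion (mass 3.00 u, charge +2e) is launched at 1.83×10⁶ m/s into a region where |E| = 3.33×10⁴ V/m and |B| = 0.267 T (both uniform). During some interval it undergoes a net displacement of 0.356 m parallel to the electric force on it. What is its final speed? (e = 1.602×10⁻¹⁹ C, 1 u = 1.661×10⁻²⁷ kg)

B does no work; ΔKE = |q|E d.
½mv_f² = ½mv₀² + |q|Ed = ½(4.983×10⁻²⁷)(1.83×10⁶)² + (3.204×10⁻¹⁹)(3.33×10⁴)(0.356) ≈ 8.344×10⁻¹⁵ J + 3.798×10⁻¹⁵ J ≈ 1.214×10⁻¹⁴ J.
v_f = √(2·1.214×10⁻¹⁴/4.983×10⁻²⁷) ≈ 2.21×10⁶ m/s.

v_f ≈ 2.21×10⁶ m/s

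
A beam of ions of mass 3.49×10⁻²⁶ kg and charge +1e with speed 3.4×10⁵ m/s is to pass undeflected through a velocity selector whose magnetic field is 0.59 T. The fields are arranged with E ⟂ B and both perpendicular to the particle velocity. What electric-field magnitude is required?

For straight-line motion qE = qvB, so E = vB.
E = 3.4×10⁵ × 0.59 = 2.0×10⁵ V/m.

E = 2.0×10⁵ V/m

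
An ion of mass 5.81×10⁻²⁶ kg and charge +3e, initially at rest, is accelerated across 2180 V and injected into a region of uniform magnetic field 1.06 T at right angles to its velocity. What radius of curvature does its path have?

r ≈ 0.0217 m

Acceleration: |q|V = ½mv² ⇒ v = √(2|q|V/m) = √(2·4.806×10⁻¹⁹·2180/5.81×10⁻²⁶) ≈ 1.899×10⁵ m/s.
In the field: r = mv/(|q|B) = (5.81×10⁻²⁶)(1.899×10⁵)/((4.806×10⁻¹⁹)(1.06)) ≈ 0.0217 m.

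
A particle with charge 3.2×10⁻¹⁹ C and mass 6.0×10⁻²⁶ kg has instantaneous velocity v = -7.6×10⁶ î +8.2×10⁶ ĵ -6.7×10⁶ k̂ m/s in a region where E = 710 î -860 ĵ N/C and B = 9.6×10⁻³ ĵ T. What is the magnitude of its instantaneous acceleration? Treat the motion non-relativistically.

v×B = (6.43×10⁴, 0, -7.30×10⁴) N/C.
E + v×B = (6.50×10⁴, -860, -7.30×10⁴) N/C.
F = q(E + v×B) = (3.2×10⁻¹⁹ C)·(6.50×10⁴, -860, -7.30×10⁴) = (2.08×10⁻¹⁴, -2.75×10⁻¹⁶, -2.33×10⁻¹⁴) N.
|a| = |F|/m = 3.128×10⁻¹⁴/6.0×10⁻²⁶ ≈ 5.21×10¹¹ m/s².

|a| ≈ 5.21×10¹¹ m/s²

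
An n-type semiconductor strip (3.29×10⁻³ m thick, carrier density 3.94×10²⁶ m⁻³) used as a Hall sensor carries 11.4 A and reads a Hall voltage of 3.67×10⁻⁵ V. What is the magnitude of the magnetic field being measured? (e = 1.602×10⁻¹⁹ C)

From V_H = IB/(n e t), B = V_H n e t / I.
B = (3.67×10⁻⁵)(3.94×10²⁶)(1.602×10⁻¹⁹)(3.29×10⁻³)/11.4 ≈ 0.669 T.

B ≈ 0.669 T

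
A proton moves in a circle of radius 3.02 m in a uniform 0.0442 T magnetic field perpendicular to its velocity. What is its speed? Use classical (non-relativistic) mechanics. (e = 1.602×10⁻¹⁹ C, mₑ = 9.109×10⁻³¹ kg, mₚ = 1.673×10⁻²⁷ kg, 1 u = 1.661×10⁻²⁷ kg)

From |q|vB = mv²/r, v = |q|Br/m.
v = (1.602×10⁻¹⁹)(0.0442)(3.02)/1.673×10⁻²⁷ ≈ 1.28×10⁷ m/s.

v ≈ 1.28×10⁷ m/s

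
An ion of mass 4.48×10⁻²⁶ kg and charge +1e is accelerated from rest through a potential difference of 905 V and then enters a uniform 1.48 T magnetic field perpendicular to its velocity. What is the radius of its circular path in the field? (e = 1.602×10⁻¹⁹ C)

Acceleration: |q|V = ½mv² ⇒ v = √(2|q|V/m) = √(2·1.602×10⁻¹⁹·905/4.48×10⁻²⁶) ≈ 8.045×10⁴ m/s.
In the field: r = mv/(|q|B) = (4.48×10⁻²⁶)(8.045×10⁴)/((1.602×10⁻¹⁹)(1.48)) ≈ 0.0152 m.

r ≈ 0.0152 m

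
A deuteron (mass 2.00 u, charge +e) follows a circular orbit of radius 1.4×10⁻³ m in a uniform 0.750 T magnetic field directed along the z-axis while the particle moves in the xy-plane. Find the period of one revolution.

T ≈ 1.74×10⁻⁷ s

The cyclotron period depends only on m, q, B: T = 2πm/(|q|B).
T = 2π(3.322×10⁻²⁷)/((1.602×10⁻¹⁹)(0.750)) ≈ 1.74×10⁻⁷ s.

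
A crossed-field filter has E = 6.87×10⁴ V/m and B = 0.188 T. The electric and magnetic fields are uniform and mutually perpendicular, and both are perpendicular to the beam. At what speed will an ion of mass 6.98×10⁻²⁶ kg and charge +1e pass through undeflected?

Zero net Lorentz force requires |qE| = |q v×B|, i.e. E = vB.
v = E/B = 6.87×10⁴/0.188 = 3.65×10⁵ m/s.

v = 3.65×10⁵ m/s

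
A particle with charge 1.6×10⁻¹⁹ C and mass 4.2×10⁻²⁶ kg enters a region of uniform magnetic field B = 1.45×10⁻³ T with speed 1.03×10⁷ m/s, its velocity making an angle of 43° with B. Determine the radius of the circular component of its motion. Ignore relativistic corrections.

v⊥ = v sinθ = 1.03×10⁷·sin43° ≈ 7.025×10⁶ m/s.
r = m v⊥/(|q|B) = (4.2×10⁻²⁶)(7.025×10⁶)/((1.6×10⁻¹⁹)(1.45×10⁻³)) ≈ 1270 m.

r ≈ 1270 m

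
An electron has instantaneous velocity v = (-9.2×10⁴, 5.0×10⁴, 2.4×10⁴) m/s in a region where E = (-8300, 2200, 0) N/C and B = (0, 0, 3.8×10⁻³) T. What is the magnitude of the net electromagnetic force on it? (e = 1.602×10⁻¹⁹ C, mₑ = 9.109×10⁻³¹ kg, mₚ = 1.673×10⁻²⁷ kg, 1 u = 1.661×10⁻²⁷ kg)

v×B = (190, 350, 0) N/C.
E + v×B = (-8110, 2550, 0) N/C.
F = q(E + v×B) = (−1.602×10⁻¹⁹ C)·(-8110, 2550, 0) = (1.30×10⁻¹⁵, -4.08×10⁻¹⁶, 0) N.
|F| = 1.36×10⁻¹⁵ N.

|F| ≈ 1.36×10⁻¹⁵ N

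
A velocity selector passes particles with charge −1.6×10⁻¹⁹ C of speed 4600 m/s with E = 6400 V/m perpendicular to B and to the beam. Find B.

Balance of forces in the selector: qE = qvB ⇒ B = E/v.
B = 6400/4600 = 1.4 T.

B = 1.4 T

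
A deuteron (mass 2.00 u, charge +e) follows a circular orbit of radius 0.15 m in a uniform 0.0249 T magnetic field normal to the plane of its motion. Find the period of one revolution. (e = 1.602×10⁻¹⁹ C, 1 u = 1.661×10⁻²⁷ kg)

The cyclotron period depends only on m, q, B: T = 2πm/(|q|B).
T = 2π(3.322×10⁻²⁷)/((1.602×10⁻¹⁹)(0.0249)) ≈ 5.23×10⁻⁶ s.

T ≈ 5.23×10⁻⁶ s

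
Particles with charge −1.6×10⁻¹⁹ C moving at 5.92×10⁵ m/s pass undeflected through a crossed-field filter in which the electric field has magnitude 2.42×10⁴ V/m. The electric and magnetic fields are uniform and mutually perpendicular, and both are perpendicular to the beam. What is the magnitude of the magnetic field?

B = 0.0409 T

Balance of forces in the selector: qE = qvB ⇒ B = E/v.
B = 2.42×10⁴/5.92×10⁵ = 0.0409 T.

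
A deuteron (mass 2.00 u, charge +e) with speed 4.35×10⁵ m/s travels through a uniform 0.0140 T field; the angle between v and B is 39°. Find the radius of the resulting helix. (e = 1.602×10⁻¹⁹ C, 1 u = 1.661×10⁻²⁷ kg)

v⊥ = v sinθ = 4.35×10⁵·sin39° ≈ 2.738×10⁵ m/s.
r = m v⊥/(|q|B) = (3.322×10⁻²⁷)(2.738×10⁵)/((1.602×10⁻¹⁹)(0.0140)) ≈ 0.405 m.

r ≈ 0.405 m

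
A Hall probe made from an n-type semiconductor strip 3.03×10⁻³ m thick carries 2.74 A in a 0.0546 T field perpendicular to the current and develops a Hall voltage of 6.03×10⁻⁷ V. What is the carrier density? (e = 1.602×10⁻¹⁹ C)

n ≈ 5.11×10²⁶ m⁻³

From V_H = IB/(n e t), n = IB/(V_H e t).
n = (2.74)(0.0546)/((6.03×10⁻⁷)(1.602×10⁻¹⁹)(3.03×10⁻³)) ≈ 5.11×10²⁶ m⁻³.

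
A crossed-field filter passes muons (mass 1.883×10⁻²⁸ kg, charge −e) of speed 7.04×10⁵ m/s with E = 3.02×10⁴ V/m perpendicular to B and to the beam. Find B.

B = 0.0429 T

Balance of forces in the selector: qE = qvB ⇒ B = E/v.
B = 3.02×10⁴/7.04×10⁵ = 0.0429 T.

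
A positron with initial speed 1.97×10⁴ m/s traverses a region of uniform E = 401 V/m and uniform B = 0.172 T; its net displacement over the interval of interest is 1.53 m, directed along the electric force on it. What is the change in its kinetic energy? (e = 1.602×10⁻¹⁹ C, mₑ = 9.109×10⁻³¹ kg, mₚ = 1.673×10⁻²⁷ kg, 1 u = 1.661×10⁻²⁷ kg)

ΔKE ≈ 9.83×10⁻¹⁷ J

The magnetic force is always ⟂ v and does no work; only the electric force changes KE.
ΔKE = F_E · d = |q|E d = (1.602×10⁻¹⁹)(401)(1.53) ≈ 9.83×10⁻¹⁷ J.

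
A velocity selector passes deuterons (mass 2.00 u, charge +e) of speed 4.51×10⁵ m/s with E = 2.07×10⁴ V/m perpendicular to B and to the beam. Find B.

Balance of forces in the selector: qE = qvB ⇒ B = E/v.
B = 2.07×10⁴/4.51×10⁵ = 0.0459 T.

B = 0.0459 T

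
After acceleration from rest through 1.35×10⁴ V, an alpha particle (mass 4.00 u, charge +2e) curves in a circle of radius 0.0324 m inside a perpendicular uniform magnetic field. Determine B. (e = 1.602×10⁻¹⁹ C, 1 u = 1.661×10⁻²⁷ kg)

v = √(2|q|V/m) = √(2·3.204×10⁻¹⁹·1.35×10⁴/6.644×10⁻²⁷) ≈ 1.141×10⁶ m/s.
B = mv/(|q|r) = (6.644×10⁻²⁷)(1.141×10⁶)/((3.204×10⁻¹⁹)(0.0324)) ≈ 0.730 T.

B ≈ 0.730 T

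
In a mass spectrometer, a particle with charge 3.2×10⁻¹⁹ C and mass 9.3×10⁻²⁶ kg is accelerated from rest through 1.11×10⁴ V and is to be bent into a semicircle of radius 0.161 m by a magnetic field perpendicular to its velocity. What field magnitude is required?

B ≈ 0.499 T

v = √(2|q|V/m) = √(2·3.2×10⁻¹⁹·1.11×10⁴/9.3×10⁻²⁶) ≈ 2.764×10⁵ m/s.
B = mv/(|q|r) = (9.3×10⁻²⁶)(2.764×10⁵)/((3.2×10⁻¹⁹)(0.161)) ≈ 0.499 T.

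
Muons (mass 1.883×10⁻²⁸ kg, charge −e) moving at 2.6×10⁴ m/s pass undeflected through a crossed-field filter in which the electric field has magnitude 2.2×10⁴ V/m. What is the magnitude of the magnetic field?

Balance of forces in the selector: qE = qvB ⇒ B = E/v.
B = 2.2×10⁴/2.6×10⁴ = 0.85 T.

B = 0.85 T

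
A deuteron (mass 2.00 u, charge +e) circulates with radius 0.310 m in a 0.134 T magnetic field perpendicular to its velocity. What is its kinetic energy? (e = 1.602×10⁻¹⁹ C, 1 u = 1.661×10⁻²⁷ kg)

KE ≈ 4.16×10⁴ eV

v = |q|Br/m, then KE = ½mv² = (qBr)²/(2m).
v = (1.602×10⁻¹⁹)(0.134)(0.310)/3.322×10⁻²⁷ ≈ 2.003×10⁶ m/s.
KE = ½(3.322×10⁻²⁷)(2.003×10⁶)² ≈ 6.67×10⁻¹⁵ J = 4.16×10⁴ eV.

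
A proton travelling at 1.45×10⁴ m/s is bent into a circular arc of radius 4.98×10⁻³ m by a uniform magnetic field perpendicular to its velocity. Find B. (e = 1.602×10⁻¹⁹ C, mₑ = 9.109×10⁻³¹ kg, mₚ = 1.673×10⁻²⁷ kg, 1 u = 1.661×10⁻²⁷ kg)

From |q|vB = mv²/r, B = mv/(|q|r).
B = (1.673×10⁻²⁷)(1.45×10⁴)/((1.602×10⁻¹⁹)(4.98×10⁻³)) ≈ 0.0304 T.

B ≈ 0.0304 T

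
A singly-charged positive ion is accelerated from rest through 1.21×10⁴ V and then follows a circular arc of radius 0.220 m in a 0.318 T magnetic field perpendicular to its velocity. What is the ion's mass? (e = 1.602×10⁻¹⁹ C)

Combine |q|V = ½mv² and r = mv/(|q|B): eliminate v to get m = qB²r²/(2V).
m = (1.602×10⁻¹⁹)(0.318)²(0.220)²/(2·1.21×10⁴) ≈ 3.24×10⁻²⁶ kg.

m ≈ 3.24×10⁻²⁶ kg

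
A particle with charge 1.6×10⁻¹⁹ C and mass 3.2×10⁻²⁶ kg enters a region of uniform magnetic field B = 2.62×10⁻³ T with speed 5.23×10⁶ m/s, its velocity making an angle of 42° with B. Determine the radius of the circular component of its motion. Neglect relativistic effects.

v⊥ = v sinθ = 5.23×10⁶·sin42° ≈ 3.500×10⁶ m/s.
r = m v⊥/(|q|B) = (3.2×10⁻²⁶)(3.500×10⁶)/((1.6×10⁻¹⁹)(2.62×10⁻³)) ≈ 267 m.

r ≈ 267 m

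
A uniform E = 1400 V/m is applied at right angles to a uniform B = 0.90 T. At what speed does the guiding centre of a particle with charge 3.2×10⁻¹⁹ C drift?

v_d ≈ 1600 m/s

The steady drift has the magnetic force balancing the electric force, so v_d = E/B.
v_d = 1400/0.90 = 1600 m/s.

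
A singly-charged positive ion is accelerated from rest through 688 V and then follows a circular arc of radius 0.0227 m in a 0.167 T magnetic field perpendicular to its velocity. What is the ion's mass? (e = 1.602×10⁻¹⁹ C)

Combine |q|V = ½mv² and r = mv/(|q|B): eliminate v to get m = qB²r²/(2V).
m = (1.602×10⁻¹⁹)(0.167)²(0.0227)²/(2·688) ≈ 1.67×10⁻²⁷ kg.

m ≈ 1.67×10⁻²⁷ kg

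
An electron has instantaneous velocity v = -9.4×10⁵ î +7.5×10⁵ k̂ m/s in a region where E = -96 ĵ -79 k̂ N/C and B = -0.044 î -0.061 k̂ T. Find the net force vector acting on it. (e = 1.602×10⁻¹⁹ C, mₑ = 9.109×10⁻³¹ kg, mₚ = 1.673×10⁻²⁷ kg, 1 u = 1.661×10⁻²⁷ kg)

F ≈ (0, 1.45×10⁻¹⁴, 1.27×10⁻¹⁷) N

v×B = (0, -9.03×10⁴, 0) N/C.
E + v×B = (0, -9.04×10⁴, -79.0) N/C.
F = q(E + v×B) = (−1.602×10⁻¹⁹ C)·(0, -9.04×10⁴, -79.0) = (0, 1.45×10⁻¹⁴, 1.27×10⁻¹⁷) N.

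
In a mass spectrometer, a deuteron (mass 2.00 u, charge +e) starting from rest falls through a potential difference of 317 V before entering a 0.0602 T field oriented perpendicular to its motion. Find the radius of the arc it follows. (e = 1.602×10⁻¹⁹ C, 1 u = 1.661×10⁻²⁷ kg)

Acceleration: |q|V = ½mv² ⇒ v = √(2|q|V/m) = √(2·1.602×10⁻¹⁹·317/3.322×10⁻²⁷) ≈ 1.749×10⁵ m/s.
In the field: r = mv/(|q|B) = (3.322×10⁻²⁷)(1.749×10⁵)/((1.602×10⁻¹⁹)(0.0602)) ≈ 0.0602 m.

r ≈ 0.0602 m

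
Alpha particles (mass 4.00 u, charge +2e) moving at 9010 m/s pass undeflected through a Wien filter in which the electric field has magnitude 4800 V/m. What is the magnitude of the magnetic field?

Balance of forces in the selector: qE = qvB ⇒ B = E/v.
B = 4800/9010 = 0.533 T.

B = 0.533 T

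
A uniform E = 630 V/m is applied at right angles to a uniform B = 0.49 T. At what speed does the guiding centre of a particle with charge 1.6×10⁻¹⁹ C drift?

v_d ≈ 1300 m/s

In crossed fields the guiding centre drifts at v_d = |E×B|/B² = E/B, independent of charge and mass.
v_d = 630/0.49 = 1300 m/s.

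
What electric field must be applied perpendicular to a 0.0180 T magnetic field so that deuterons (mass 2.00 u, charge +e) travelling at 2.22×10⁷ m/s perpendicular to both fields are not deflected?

E = 4.00×10⁵ V/m

For straight-line motion qE = qvB, so E = vB.
E = 2.22×10⁷ × 0.0180 = 4.00×10⁵ V/m.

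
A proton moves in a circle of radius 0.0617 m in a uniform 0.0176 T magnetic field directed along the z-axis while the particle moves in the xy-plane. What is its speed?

From |q|vB = mv²/r, v = |q|Br/m.
v = (1.602×10⁻¹⁹)(0.0176)(0.0617)/1.673×10⁻²⁷ ≈ 1.04×10⁵ m/s.

v ≈ 1.04×10⁵ m/s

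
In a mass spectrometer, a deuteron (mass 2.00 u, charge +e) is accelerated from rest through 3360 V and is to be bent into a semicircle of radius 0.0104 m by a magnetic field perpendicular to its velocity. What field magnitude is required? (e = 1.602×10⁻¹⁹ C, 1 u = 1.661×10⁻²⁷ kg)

v = √(2|q|V/m) = √(2·1.602×10⁻¹⁹·3360/3.322×10⁻²⁷) ≈ 5.693×10⁵ m/s.
B = mv/(|q|r) = (3.322×10⁻²⁷)(5.693×10⁵)/((1.602×10⁻¹⁹)(0.0104)) ≈ 1.14 T.

B ≈ 1.14 T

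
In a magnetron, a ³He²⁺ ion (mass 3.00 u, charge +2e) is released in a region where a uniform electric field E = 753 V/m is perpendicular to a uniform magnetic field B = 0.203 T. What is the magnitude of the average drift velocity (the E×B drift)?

The E×B drift speed is v_d = E/B.
v_d = 753/0.203 = 3710 m/s.

v_d ≈ 3710 m/s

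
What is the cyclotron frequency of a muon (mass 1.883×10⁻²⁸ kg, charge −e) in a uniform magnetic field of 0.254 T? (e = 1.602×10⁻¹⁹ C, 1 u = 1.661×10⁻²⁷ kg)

f = |q|B/(2πm).
f = (1.602×10⁻¹⁹)(0.254)/(2π·1.883×10⁻²⁸) ≈ 3.44×10⁷ Hz.

f ≈ 3.44×10⁷ Hz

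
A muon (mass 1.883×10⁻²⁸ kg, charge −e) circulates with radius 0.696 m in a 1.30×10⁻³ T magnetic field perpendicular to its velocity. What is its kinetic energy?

v = |q|Br/m, then KE = ½mv² = (qBr)²/(2m).
v = (1.602×10⁻¹⁹)(1.30×10⁻³)(0.696)/1.883×10⁻²⁸ ≈ 7.698×10⁵ m/s.
KE = ½(1.883×10⁻²⁸)(7.698×10⁵)² ≈ 5.58×10⁻¹⁷ J = 348 eV.

KE ≈ 348 eV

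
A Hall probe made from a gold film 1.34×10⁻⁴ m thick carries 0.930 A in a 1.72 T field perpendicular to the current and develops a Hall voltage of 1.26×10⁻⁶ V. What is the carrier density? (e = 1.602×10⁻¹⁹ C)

From V_H = IB/(n e t), n = IB/(V_H e t).
n = (0.930)(1.72)/((1.26×10⁻⁶)(1.602×10⁻¹⁹)(1.34×10⁻⁴)) ≈ 5.91×10²⁸ m⁻³.

n ≈ 5.91×10²⁸ m⁻³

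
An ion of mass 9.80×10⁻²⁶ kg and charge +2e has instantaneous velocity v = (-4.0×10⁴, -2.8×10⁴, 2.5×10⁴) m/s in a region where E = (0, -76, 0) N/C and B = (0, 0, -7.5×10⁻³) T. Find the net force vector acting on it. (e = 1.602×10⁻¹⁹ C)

F ≈ (6.73×10⁻¹⁷, -1.20×10⁻¹⁶, 0) N

v×B = (210, -300, 0) N/C.
E + v×B = (210, -376, 0) N/C.
F = q(E + v×B) = (3.204×10⁻¹⁹ C)·(210, -376, 0) = (6.73×10⁻¹⁷, -1.20×10⁻¹⁶, 0) N.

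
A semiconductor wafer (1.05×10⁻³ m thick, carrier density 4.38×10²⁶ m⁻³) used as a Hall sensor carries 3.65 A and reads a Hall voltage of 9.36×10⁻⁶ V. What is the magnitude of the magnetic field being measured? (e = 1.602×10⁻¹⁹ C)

From V_H = IB/(n e t), B = V_H n e t / I.
B = (9.36×10⁻⁶)(4.38×10²⁶)(1.602×10⁻¹⁹)(1.05×10⁻³)/3.65 ≈ 0.189 T.

B ≈ 0.189 T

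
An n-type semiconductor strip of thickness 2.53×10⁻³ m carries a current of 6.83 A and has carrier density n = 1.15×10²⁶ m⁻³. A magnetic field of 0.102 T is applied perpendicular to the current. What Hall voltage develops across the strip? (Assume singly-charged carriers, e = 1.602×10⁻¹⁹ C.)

V_H ≈ 1.49×10⁻⁵ V

V_H = IB/(n e t).
V_H = (6.83)(0.102)/((1.15×10²⁶)(1.602×10⁻¹⁹)(2.53×10⁻³)) ≈ 1.49×10⁻⁵ V.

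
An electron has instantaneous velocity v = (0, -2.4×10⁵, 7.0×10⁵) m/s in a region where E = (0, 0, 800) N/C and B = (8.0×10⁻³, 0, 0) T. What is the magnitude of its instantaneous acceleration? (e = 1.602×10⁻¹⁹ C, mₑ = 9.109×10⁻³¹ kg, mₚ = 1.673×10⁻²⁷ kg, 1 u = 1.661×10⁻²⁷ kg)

|a| ≈ 1.09×10¹⁵ m/s²

v×B = (0, 5600, 1920) N/C.
E + v×B = (0, 5600, 2720) N/C.
F = q(E + v×B) = (−1.602×10⁻¹⁹ C)·(0, 5600, 2720) = (0, -8.97×10⁻¹⁶, -4.36×10⁻¹⁶) N.
|a| = |F|/m = 9.973×10⁻¹⁶/9.109×10⁻³¹ ≈ 1.09×10¹⁵ m/s².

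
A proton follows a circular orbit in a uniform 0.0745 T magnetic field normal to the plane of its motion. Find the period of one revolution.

T ≈ 8.81×10⁻⁷ s

The cyclotron period depends only on m, q, B: T = 2πm/(|q|B).
T = 2π(1.673×10⁻²⁷)/((1.602×10⁻¹⁹)(0.0745)) ≈ 8.81×10⁻⁷ s.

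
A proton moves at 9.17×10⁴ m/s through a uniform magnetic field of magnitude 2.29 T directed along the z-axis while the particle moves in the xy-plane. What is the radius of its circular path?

The magnetic force provides the centripetal force: |q|vB = mv²/r.
r = mv/(|q|B) = (1.673×10⁻²⁷)(9.17×10⁴)/((1.602×10⁻¹⁹)(2.29)) ≈ 4.18×10⁻⁴ m.

r ≈ 4.18×10⁻⁴ m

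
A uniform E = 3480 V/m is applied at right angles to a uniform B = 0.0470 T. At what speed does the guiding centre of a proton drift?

v_d ≈ 7.40×10⁴ m/s

The E×B drift speed is v_d = E/B.
v_d = 3480/0.0470 = 7.40×10⁴ m/s.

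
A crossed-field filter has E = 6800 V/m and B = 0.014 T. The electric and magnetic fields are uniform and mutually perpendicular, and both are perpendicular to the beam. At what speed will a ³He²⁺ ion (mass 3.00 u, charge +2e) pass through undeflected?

Straight-line motion ⇒ electric and magnetic forces cancel, so E = vB.
v = E/B = 6800/0.014 = 4.9×10⁵ m/s.

v = 4.9×10⁵ m/s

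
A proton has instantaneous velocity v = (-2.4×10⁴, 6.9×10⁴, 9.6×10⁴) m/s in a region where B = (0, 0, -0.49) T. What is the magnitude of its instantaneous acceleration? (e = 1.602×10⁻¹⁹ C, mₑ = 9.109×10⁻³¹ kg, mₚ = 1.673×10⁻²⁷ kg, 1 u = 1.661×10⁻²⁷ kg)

v×B = (-3.38×10⁴, -1.18×10⁴, 0) N/C.
F = q v×B = (1.602×10⁻¹⁹ C)·(-3.38×10⁴, -1.18×10⁴, 0) = (-5.42×10⁻¹⁵, -1.88×10⁻¹⁵, 0) N.
|a| = |F|/m = 5.735×10⁻¹⁵/1.673×10⁻²⁷ ≈ 3.43×10¹² m/s².

|a| ≈ 3.43×10¹² m/s²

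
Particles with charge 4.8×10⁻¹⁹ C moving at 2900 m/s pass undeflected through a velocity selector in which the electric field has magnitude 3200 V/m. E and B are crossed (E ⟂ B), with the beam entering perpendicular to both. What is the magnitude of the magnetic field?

B = 1.1 T

Balance of forces in the selector: qE = qvB ⇒ B = E/v.
B = 3200/2900 = 1.1 T.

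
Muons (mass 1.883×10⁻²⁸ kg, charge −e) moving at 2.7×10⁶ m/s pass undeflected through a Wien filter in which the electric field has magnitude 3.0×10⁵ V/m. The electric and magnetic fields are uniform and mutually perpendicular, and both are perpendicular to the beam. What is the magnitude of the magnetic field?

Balance of forces in the selector: qE = qvB ⇒ B = E/v.
B = 3.0×10⁵/2.7×10⁶ = 0.11 T.

B = 0.11 T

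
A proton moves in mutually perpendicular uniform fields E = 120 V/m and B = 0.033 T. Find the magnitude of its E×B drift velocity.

v_d ≈ 3600 m/s

In crossed fields the guiding centre drifts at v_d = |E×B|/B² = E/B, independent of charge and mass.
v_d = 120/0.033 = 3600 m/s.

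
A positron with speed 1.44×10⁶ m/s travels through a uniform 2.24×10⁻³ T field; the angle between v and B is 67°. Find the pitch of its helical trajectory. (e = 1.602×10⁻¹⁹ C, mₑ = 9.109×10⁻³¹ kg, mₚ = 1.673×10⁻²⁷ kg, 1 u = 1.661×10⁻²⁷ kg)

v∥ = v cosθ = 1.44×10⁶·cos67° ≈ 5.627×10⁵ m/s.
T = 2πm/(|q|B) = 2π(9.109×10⁻³¹)/((1.602×10⁻¹⁹)(2.24×10⁻³)) ≈ 1.595×10⁻⁸ s.
pitch = v∥ T = (5.627×10⁵)(1.595×10⁻⁸) ≈ 8.97×10⁻³ m.

p ≈ 8.97×10⁻³ m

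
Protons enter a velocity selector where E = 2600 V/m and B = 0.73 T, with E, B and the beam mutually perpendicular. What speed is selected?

Zero net Lorentz force requires |qE| = |q v×B|, i.e. E = vB.
v = E/B = 2600/0.73 = 3600 m/s.
The result is independent of the particle's charge and mass.

v = 3600 m/s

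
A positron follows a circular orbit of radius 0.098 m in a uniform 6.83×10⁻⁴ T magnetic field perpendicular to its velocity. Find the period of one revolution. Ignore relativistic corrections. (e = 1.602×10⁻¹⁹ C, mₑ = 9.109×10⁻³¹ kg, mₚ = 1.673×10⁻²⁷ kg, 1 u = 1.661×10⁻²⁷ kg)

T ≈ 5.23×10⁻⁸ s

The cyclotron period depends only on m, q, B: T = 2πm/(|q|B).
T = 2π(9.109×10⁻³¹)/((1.602×10⁻¹⁹)(6.83×10⁻⁴)) ≈ 5.23×10⁻⁸ s.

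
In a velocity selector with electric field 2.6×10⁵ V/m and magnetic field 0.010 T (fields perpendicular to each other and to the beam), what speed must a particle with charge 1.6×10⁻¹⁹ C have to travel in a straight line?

Zero net Lorentz force requires |qE| = |q v×B|, i.e. E = vB.
v = E/B = 2.6×10⁵/0.010 = 2.6×10⁷ m/s.
The result is independent of the particle's charge and mass.

v = 2.6×10⁷ m/s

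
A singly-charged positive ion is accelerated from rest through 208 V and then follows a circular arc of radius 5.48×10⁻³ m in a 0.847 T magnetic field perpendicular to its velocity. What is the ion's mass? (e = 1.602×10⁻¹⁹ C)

m ≈ 8.30×10⁻²⁷ kg

Combine |q|V = ½mv² and r = mv/(|q|B): eliminate v to get m = qB²r²/(2V).
m = (1.602×10⁻¹⁹)(0.847)²(5.48×10⁻³)²/(2·208) ≈ 8.30×10⁻²⁷ kg.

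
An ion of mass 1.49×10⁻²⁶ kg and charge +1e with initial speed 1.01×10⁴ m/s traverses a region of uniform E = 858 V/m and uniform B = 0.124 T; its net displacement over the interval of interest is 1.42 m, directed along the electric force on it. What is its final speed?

B does no work; ΔKE = |q|E d.
½mv_f² = ½mv₀² + |q|Ed = ½(1.49×10⁻²⁶)(1.01×10⁴)² + (1.602×10⁻¹⁹)(858)(1.42) ≈ 7.600×10⁻¹⁹ J + 1.952×10⁻¹⁶ J ≈ 1.959×10⁻¹⁶ J.
v_f = √(2·1.959×10⁻¹⁶/1.49×10⁻²⁶) ≈ 1.62×10⁵ m/s.

v_f ≈ 1.62×10⁵ m/s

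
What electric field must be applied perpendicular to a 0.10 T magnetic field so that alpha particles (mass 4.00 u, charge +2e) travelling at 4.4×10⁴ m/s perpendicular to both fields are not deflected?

E = 4400 V/m

For straight-line motion qE = qvB, so E = vB.
E = 4.4×10⁴ × 0.10 = 4400 V/m.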